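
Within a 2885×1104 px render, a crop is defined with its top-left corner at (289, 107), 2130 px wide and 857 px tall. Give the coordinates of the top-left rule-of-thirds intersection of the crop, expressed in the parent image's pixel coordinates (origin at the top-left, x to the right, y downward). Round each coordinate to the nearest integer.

(999, 393)

One third of the crop width 2130 is 710.00 px.
One third of the crop height 857 is 285.67 px.
The top-left point is one-third across and one-third down within the crop:
x = 289 + 1 × 710.00 ≈ 999; y = 107 + 1 × 285.67 ≈ 393.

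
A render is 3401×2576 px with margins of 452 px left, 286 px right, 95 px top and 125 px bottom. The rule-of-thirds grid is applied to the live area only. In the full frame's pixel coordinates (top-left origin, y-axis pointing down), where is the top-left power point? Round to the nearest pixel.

(1340, 880)

Content width = 3401 − 452 − 286 = 2663 px; content height = 2576 − 95 − 125 = 2356 px.
Top-left is one-third across and one-third down within the live area.
x = 452 + 1 × 2663/3 = 452 + 887.67 ≈ 1340
y = 95 + 1 × 2356/3 = 95 + 785.33 ≈ 880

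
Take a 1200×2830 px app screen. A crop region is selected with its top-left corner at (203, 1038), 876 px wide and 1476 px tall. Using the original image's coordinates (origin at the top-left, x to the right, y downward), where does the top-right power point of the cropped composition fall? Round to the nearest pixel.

One third of the crop width 876 is 292.00 px.
One third of the crop height 1476 is 492.00 px.
The top-right point is two-thirds across and one-third down within the crop:
x = 203 + 2 × 292.00 ≈ 787; y = 1038 + 1 × 492.00 ≈ 1530.

x = 787 px, y = 1530 px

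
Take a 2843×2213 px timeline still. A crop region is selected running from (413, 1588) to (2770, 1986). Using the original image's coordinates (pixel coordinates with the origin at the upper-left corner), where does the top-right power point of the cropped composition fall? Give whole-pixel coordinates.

Crop width = 2770 − 413 = 2357 px; one third is 785.67 px.
Crop height = 1986 − 1588 = 398 px; one third is 132.67 px.
The top-right point is two-thirds across and one-third down within the crop:
x = 413 + 2 × 785.67 ≈ 1984; y = 1588 + 1 × 132.67 ≈ 1721.

(1984, 1721)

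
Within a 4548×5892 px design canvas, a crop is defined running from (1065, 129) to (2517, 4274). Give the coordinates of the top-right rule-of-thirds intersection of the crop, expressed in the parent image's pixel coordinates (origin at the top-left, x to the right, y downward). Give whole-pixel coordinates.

(2033, 1511)

Crop width = 2517 − 1065 = 1452 px; one third is 484.00 px.
Crop height = 4274 − 129 = 4145 px; one third is 1381.67 px.
The top-right point is two-thirds across and one-third down within the crop:
x = 1065 + 2 × 484.00 ≈ 2033; y = 129 + 1 × 1381.67 ≈ 1511.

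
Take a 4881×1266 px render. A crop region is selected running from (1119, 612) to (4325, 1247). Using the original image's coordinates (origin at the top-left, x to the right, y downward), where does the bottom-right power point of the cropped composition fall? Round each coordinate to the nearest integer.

(3256, 1035)

Crop width = 4325 − 1119 = 3206 px; one third is 1068.67 px.
Crop height = 1247 − 612 = 635 px; one third is 211.67 px.
The bottom-right point is two-thirds across and two-thirds down within the crop:
x = 1119 + 2 × 1068.67 ≈ 3256; y = 612 + 2 × 211.67 ≈ 1035.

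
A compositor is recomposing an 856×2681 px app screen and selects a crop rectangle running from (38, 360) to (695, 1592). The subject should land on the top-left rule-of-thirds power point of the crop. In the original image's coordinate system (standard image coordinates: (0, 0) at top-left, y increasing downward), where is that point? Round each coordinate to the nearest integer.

Crop width = 695 − 38 = 657 px; one third is 219.00 px.
Crop height = 1592 − 360 = 1232 px; one third is 410.67 px.
The top-left point is one-third across and one-third down within the crop:
x = 38 + 1 × 219.00 ≈ 257; y = 360 + 1 × 410.67 ≈ 771.

x = 257 px, y = 771 px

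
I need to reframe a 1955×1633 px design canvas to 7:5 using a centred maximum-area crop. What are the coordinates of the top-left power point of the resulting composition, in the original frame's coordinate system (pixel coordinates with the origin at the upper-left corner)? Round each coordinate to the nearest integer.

1955/1633 < 7/5, so the 7:5 crop keeps the full width 1955 and trims height to 1955 × 5/7 = 1396.43 px.
Top offset = (1633 − 1396.43)/2 = 118.29 px; left offset = 0.
Top-left is one-third across and one-third down within the crop:
x = 0.00 + 1 × 1955.00/3 ≈ 652; y = 118.29 + 1 × 1396.43/3 ≈ 584.

(652, 584)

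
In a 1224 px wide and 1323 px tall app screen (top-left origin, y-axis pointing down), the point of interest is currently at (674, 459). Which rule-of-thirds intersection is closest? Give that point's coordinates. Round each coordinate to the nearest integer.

(816, 441)

Third lines: x ∈ {408, 816}, y ∈ {441, 882}.
674 is closer to x = 816; 459 is closer to y = 441.
So the nearest intersection is the upper-right power point.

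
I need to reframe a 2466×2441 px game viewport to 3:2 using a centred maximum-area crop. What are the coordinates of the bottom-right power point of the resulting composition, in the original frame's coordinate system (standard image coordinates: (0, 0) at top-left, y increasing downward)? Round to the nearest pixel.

x = 1644 px, y = 1495 px

2466/2441 < 3/2, so the 3:2 crop keeps the full width 2466 and trims height to 2466 × 2/3 = 1644.00 px.
Top offset = (2441 − 1644.00)/2 = 398.50 px; left offset = 0.
Bottom-right is two-thirds across and two-thirds down within the crop:
x = 0.00 + 2 × 2466.00/3 ≈ 1644; y = 398.50 + 2 × 1644.00/3 ≈ 1495.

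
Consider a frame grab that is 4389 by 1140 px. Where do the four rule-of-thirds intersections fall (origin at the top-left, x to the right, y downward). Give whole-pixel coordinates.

One third of 4389 is 1463; one third of 1140 is 380.
Vertical third lines at x = 1463 and x = 2926; horizontal third lines at y = 380 and y = 760.

(1463, 380), (2926, 380), (1463, 760), (2926, 760)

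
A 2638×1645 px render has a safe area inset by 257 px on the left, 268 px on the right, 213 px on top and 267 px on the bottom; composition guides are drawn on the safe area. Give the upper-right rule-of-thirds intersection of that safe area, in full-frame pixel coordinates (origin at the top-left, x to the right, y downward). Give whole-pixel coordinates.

Content width = 2638 − 257 − 268 = 2113 px; content height = 1645 − 213 − 267 = 1165 px.
Upper-right is two-thirds across and one-third down within the safe area.
x = 257 + 2 × 2113/3 = 257 + 1408.67 ≈ 1666
y = 213 + 1 × 1165/3 = 213 + 388.33 ≈ 601

(1666, 601)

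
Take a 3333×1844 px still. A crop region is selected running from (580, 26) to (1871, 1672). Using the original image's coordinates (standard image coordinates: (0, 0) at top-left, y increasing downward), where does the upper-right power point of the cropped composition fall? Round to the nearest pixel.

x = 1441 px, y = 575 px

Crop width = 1871 − 580 = 1291 px; one third is 430.33 px.
Crop height = 1672 − 26 = 1646 px; one third is 548.67 px.
The upper-right point is two-thirds across and one-third down within the crop:
x = 580 + 2 × 430.33 ≈ 1441; y = 26 + 1 × 548.67 ≈ 575.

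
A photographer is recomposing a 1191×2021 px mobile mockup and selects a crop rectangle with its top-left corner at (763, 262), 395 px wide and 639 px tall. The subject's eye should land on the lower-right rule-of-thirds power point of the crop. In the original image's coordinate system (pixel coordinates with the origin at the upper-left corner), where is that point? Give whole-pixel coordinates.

x = 1026 px, y = 688 px

One third of the crop width 395 is 131.67 px.
One third of the crop height 639 is 213.00 px.
The lower-right point is two-thirds across and two-thirds down within the crop:
x = 763 + 2 × 131.67 ≈ 1026; y = 262 + 2 × 213.00 ≈ 688.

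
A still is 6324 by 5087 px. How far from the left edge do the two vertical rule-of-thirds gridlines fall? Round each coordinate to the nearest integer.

6324 / 3 = 2108, so the vertical lines sit at one and two thirds of 6324.

2108 px and 4216 px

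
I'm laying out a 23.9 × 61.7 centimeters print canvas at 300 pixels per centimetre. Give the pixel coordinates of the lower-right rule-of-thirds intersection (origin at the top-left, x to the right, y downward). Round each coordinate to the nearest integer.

In pixels the canvas is 23.9 × 300 = 7170 wide and 61.7 × 300 = 18510 tall.
The lower-right point is two-thirds across and two-thirds down:
x = 2 × 7170/3 ≈ 4780; y = 2 × 18510/3 ≈ 12340.

x = 4780 px, y = 12340 px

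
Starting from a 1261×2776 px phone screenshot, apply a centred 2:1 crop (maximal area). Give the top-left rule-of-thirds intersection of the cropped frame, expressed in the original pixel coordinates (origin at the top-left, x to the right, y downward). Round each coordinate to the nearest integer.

1261/2776 < 2/1, so the 2:1 crop keeps the full width 1261 and trims height to 1261 × 1/2 = 630.50 px.
Top offset = (2776 − 630.50)/2 = 1072.75 px; left offset = 0.
Top-left is one-third across and one-third down within the crop:
x = 0.00 + 1 × 1261.00/3 ≈ 420; y = 1072.75 + 1 × 630.50/3 ≈ 1283.

x = 420 px, y = 1283 px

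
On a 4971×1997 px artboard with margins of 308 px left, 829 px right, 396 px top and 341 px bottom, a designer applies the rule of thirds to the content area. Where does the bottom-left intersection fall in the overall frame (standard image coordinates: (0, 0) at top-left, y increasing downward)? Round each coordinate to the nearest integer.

Content width = 4971 − 308 − 829 = 3834 px; content height = 1997 − 396 − 341 = 1260 px.
Bottom-left is one-third across and two-thirds down within the content area.
x = 308 + 1 × 3834/3 = 308 + 1278.00 ≈ 1586
y = 396 + 2 × 1260/3 = 396 + 840.00 ≈ 1236

(1586, 1236)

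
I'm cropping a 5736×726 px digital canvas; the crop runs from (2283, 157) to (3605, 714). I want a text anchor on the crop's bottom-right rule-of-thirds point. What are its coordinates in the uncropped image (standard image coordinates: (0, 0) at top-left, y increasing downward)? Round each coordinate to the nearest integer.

x = 3164 px, y = 528 px

Crop width = 3605 − 2283 = 1322 px; one third is 440.67 px.
Crop height = 714 − 157 = 557 px; one third is 185.67 px.
The bottom-right point is two-thirds across and two-thirds down within the crop:
x = 2283 + 2 × 440.67 ≈ 3164; y = 157 + 2 × 185.67 ≈ 528.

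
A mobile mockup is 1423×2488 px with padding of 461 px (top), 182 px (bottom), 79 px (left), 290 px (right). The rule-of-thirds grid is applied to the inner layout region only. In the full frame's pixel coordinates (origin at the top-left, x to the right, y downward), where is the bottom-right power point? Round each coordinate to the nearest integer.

Content width = 1423 − 79 − 290 = 1054 px; content height = 2488 − 461 − 182 = 1845 px.
Bottom-right is two-thirds across and two-thirds down within the inner layout region.
x = 79 + 2 × 1054/3 = 79 + 702.67 ≈ 782
y = 461 + 2 × 1845/3 = 461 + 1230.00 ≈ 1691

(782, 1691)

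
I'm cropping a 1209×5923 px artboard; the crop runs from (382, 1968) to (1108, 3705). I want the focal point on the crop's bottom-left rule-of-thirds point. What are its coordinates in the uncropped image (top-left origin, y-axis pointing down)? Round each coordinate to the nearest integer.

(624, 3126)

Crop width = 1108 − 382 = 726 px; one third is 242.00 px.
Crop height = 3705 − 1968 = 1737 px; one third is 579.00 px.
The bottom-left point is one-third across and two-thirds down within the crop:
x = 382 + 1 × 242.00 ≈ 624; y = 1968 + 2 × 579.00 ≈ 3126.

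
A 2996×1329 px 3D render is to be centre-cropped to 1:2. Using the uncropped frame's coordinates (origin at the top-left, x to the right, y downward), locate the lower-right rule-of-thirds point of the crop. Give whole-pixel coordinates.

2996/1329 > 1/2, so the 1:2 crop keeps the full height 1329 and trims width to 1329 × 1/2 = 664.50 px.
Left offset = (2996 − 664.50)/2 = 1165.75 px; top offset = 0.
Lower-right is two-thirds across and two-thirds down within the crop:
x = 1165.75 + 2 × 664.50/3 ≈ 1609; y = 0.00 + 2 × 1329.00/3 ≈ 886.

(1609, 886)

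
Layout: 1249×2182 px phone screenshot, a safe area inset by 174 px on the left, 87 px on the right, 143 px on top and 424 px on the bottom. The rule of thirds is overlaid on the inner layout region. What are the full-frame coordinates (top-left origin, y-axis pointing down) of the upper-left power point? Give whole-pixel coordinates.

(503, 681)

Content width = 1249 − 174 − 87 = 988 px; content height = 2182 − 143 − 424 = 1615 px.
Upper-left is one-third across and one-third down within the inner layout region.
x = 174 + 1 × 988/3 = 174 + 329.33 ≈ 503
y = 143 + 1 × 1615/3 = 143 + 538.33 ≈ 681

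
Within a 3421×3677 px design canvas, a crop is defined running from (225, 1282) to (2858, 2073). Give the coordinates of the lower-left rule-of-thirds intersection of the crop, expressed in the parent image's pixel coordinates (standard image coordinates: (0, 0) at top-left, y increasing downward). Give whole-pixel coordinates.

x = 1103 px, y = 1809 px

Crop width = 2858 − 225 = 2633 px; one third is 877.67 px.
Crop height = 2073 − 1282 = 791 px; one third is 263.67 px.
The lower-left point is one-third across and two-thirds down within the crop:
x = 225 + 1 × 877.67 ≈ 1103; y = 1282 + 2 × 263.67 ≈ 1809.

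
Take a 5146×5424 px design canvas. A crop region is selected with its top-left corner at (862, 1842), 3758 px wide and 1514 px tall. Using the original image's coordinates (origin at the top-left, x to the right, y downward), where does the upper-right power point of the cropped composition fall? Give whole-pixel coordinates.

One third of the crop width 3758 is 1252.67 px.
One third of the crop height 1514 is 504.67 px.
The upper-right point is two-thirds across and one-third down within the crop:
x = 862 + 2 × 1252.67 ≈ 3367; y = 1842 + 1 × 504.67 ≈ 2347.

(3367, 2347)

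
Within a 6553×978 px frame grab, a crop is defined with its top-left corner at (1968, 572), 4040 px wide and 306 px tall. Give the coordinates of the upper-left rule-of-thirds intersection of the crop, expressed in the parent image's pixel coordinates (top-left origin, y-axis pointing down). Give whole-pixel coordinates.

One third of the crop width 4040 is 1346.67 px.
One third of the crop height 306 is 102.00 px.
The upper-left point is one-third across and one-third down within the crop:
x = 1968 + 1 × 1346.67 ≈ 3315; y = 572 + 1 × 102.00 ≈ 674.

(3315, 674)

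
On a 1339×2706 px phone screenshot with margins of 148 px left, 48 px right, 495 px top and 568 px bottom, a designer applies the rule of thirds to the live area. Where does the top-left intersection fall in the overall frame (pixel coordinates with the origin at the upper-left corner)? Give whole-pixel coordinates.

(529, 1043)

Content width = 1339 − 148 − 48 = 1143 px; content height = 2706 − 495 − 568 = 1643 px.
Top-left is one-third across and one-third down within the live area.
x = 148 + 1 × 1143/3 = 148 + 381.00 ≈ 529
y = 495 + 1 × 1643/3 = 495 + 547.67 ≈ 1043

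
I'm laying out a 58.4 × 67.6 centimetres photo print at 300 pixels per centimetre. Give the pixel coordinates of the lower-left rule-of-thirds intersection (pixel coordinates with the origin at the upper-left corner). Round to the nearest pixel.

In pixels the canvas is 58.4 × 300 = 17520 wide and 67.6 × 300 = 20280 tall.
The lower-left point is one-third across and two-thirds down:
x = 1 × 17520/3 ≈ 5840; y = 2 × 20280/3 ≈ 13520.

x = 5840 px, y = 13520 px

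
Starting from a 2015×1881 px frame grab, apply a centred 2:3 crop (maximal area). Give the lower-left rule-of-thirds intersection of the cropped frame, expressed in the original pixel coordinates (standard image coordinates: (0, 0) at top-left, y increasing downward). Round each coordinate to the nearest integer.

x = 799 px, y = 1254 px

2015/1881 > 2/3, so the 2:3 crop keeps the full height 1881 and trims width to 1881 × 2/3 = 1254.00 px.
Left offset = (2015 − 1254.00)/2 = 380.50 px; top offset = 0.
Lower-left is one-third across and two-thirds down within the crop:
x = 380.50 + 1 × 1254.00/3 ≈ 799; y = 0.00 + 2 × 1881.00/3 ≈ 1254.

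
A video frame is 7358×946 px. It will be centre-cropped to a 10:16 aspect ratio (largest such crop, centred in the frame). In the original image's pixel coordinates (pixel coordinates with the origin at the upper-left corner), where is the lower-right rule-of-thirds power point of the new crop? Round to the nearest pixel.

(3778, 631)

7358/946 > 10/16, so the 10:16 crop keeps the full height 946 and trims width to 946 × 10/16 = 591.25 px.
Left offset = (7358 − 591.25)/2 = 3383.38 px; top offset = 0.
Lower-right is two-thirds across and two-thirds down within the crop:
x = 3383.38 + 2 × 591.25/3 ≈ 3778; y = 0.00 + 2 × 946.00/3 ≈ 631.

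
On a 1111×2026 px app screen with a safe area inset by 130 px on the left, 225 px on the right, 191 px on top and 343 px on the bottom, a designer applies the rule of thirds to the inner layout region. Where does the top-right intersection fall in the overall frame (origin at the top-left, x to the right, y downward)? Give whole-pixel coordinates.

(634, 688)

Content width = 1111 − 130 − 225 = 756 px; content height = 2026 − 191 − 343 = 1492 px.
Top-right is two-thirds across and one-third down within the inner layout region.
x = 130 + 2 × 756/3 = 130 + 504.00 ≈ 634
y = 191 + 1 × 1492/3 = 191 + 497.33 ≈ 688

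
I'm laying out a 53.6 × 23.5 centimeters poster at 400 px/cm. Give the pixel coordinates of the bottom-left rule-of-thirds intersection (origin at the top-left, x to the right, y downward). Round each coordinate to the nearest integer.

In pixels the canvas is 53.6 × 400 = 21440 wide and 23.5 × 400 = 9400 tall.
The bottom-left point is one-third across and two-thirds down:
x = 1 × 21440/3 ≈ 7147; y = 2 × 9400/3 ≈ 6267.

x = 7147 px, y = 6267 px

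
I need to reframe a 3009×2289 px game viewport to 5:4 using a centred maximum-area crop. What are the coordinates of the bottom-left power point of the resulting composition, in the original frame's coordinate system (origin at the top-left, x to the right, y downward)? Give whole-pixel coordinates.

3009/2289 > 5/4, so the 5:4 crop keeps the full height 2289 and trims width to 2289 × 5/4 = 2861.25 px.
Left offset = (3009 − 2861.25)/2 = 73.88 px; top offset = 0.
Bottom-left is one-third across and two-thirds down within the crop:
x = 73.88 + 1 × 2861.25/3 ≈ 1028; y = 0.00 + 2 × 2289.00/3 ≈ 1526.

(1028, 1526)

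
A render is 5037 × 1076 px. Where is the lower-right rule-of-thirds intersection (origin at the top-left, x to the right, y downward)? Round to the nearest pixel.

The lower-right point sits two-thirds of the way across and two-thirds of the way down.
x = 2 × 5037/3 ≈ 3358; y = 2 × 1076/3 ≈ 717.

(3358, 717)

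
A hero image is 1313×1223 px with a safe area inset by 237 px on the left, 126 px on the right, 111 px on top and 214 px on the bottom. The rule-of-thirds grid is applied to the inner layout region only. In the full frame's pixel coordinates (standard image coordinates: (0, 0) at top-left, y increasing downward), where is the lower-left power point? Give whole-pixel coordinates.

Content width = 1313 − 237 − 126 = 950 px; content height = 1223 − 111 − 214 = 898 px.
Lower-left is one-third across and two-thirds down within the inner layout region.
x = 237 + 1 × 950/3 = 237 + 316.67 ≈ 554
y = 111 + 2 × 898/3 = 111 + 598.67 ≈ 710

x = 554 px, y = 710 px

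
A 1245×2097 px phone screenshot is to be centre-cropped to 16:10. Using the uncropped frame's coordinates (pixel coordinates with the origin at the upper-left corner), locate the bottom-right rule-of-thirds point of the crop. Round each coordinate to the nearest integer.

(830, 1178)

1245/2097 < 16/10, so the 16:10 crop keeps the full width 1245 and trims height to 1245 × 10/16 = 778.12 px.
Top offset = (2097 − 778.12)/2 = 659.44 px; left offset = 0.
Bottom-right is two-thirds across and two-thirds down within the crop:
x = 0.00 + 2 × 1245.00/3 ≈ 830; y = 659.44 + 2 × 778.12/3 ≈ 1178.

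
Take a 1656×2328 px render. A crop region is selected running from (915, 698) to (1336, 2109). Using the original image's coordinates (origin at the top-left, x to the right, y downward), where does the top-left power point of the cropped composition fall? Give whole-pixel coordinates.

x = 1055 px, y = 1168 px

Crop width = 1336 − 915 = 421 px; one third is 140.33 px.
Crop height = 2109 − 698 = 1411 px; one third is 470.33 px.
The top-left point is one-third across and one-third down within the crop:
x = 915 + 1 × 140.33 ≈ 1055; y = 698 + 1 × 470.33 ≈ 1168.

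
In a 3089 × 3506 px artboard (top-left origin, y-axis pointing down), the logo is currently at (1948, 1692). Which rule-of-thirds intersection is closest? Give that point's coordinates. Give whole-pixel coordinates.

Third lines: x ∈ {1030, 2059}, y ∈ {1169, 2337}.
1948 is closer to x = 2059; 1692 is closer to y = 1169.
So the nearest intersection is the upper-right power point.

(2059, 1169)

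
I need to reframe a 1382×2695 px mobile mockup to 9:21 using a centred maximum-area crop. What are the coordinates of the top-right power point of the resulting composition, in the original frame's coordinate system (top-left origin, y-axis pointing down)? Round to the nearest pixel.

x = 884 px, y = 898 px

1382/2695 > 9/21, so the 9:21 crop keeps the full height 2695 and trims width to 2695 × 9/21 = 1155.00 px.
Left offset = (1382 − 1155.00)/2 = 113.50 px; top offset = 0.
Top-right is two-thirds across and one-third down within the crop:
x = 113.50 + 2 × 1155.00/3 ≈ 884; y = 0.00 + 1 × 2695.00/3 ≈ 898.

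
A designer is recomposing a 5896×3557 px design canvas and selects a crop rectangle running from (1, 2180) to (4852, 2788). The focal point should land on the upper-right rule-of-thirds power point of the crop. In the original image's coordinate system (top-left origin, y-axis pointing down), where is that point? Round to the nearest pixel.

(3235, 2383)

Crop width = 4852 − 1 = 4851 px; one third is 1617.00 px.
Crop height = 2788 − 2180 = 608 px; one third is 202.67 px.
The upper-right point is two-thirds across and one-third down within the crop:
x = 1 + 2 × 1617.00 ≈ 3235; y = 2180 + 1 × 202.67 ≈ 2383.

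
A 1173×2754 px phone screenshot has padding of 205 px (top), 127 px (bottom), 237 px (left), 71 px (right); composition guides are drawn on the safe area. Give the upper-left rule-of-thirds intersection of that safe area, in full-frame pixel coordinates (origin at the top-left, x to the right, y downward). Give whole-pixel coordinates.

Content width = 1173 − 237 − 71 = 865 px; content height = 2754 − 205 − 127 = 2422 px.
Upper-left is one-third across and one-third down within the safe area.
x = 237 + 1 × 865/3 = 237 + 288.33 ≈ 525
y = 205 + 1 × 2422/3 = 205 + 807.33 ≈ 1012

x = 525 px, y = 1012 px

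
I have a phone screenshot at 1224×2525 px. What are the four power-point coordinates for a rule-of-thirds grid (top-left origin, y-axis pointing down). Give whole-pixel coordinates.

One third of 1224 is 408; one third of 2525 is 841.67.
Vertical third lines at x = 408 and x = 816; horizontal third lines at y = 842 and y = 1683.

(408, 842), (816, 842), (408, 1683), (816, 1683)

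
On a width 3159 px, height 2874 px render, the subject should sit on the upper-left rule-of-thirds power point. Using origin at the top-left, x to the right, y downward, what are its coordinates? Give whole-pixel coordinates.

The upper-left point sits one-third of the way across and one-third of the way down.
x = 1 × 3159/3 ≈ 1053; y = 1 × 2874/3 ≈ 958.

(1053, 958)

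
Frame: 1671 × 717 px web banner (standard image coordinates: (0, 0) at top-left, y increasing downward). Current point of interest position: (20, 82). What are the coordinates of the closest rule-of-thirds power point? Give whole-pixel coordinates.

x = 557 px, y = 239 px

Third lines: x ∈ {557, 1114}, y ∈ {239, 478}.
20 is closer to x = 557; 82 is closer to y = 239.
So the nearest intersection is the upper-left power point.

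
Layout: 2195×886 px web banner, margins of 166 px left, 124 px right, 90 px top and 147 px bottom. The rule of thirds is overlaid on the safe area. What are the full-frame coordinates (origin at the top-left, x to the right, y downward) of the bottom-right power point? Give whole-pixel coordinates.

Content width = 2195 − 166 − 124 = 1905 px; content height = 886 − 90 − 147 = 649 px.
Bottom-right is two-thirds across and two-thirds down within the safe area.
x = 166 + 2 × 1905/3 = 166 + 1270.00 ≈ 1436
y = 90 + 2 × 649/3 = 90 + 432.67 ≈ 523

(1436, 523)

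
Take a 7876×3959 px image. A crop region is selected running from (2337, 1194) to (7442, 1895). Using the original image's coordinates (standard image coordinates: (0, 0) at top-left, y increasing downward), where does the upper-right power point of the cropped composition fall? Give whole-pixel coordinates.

Crop width = 7442 − 2337 = 5105 px; one third is 1701.67 px.
Crop height = 1895 − 1194 = 701 px; one third is 233.67 px.
The upper-right point is two-thirds across and one-third down within the crop:
x = 2337 + 2 × 1701.67 ≈ 5740; y = 1194 + 1 × 233.67 ≈ 1428.

x = 5740 px, y = 1428 px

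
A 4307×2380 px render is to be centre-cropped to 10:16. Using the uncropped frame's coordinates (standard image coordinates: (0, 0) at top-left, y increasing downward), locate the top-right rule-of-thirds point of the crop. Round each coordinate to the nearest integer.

x = 2401 px, y = 793 px

4307/2380 > 10/16, so the 10:16 crop keeps the full height 2380 and trims width to 2380 × 10/16 = 1487.50 px.
Left offset = (4307 − 1487.50)/2 = 1409.75 px; top offset = 0.
Top-right is two-thirds across and one-third down within the crop:
x = 1409.75 + 2 × 1487.50/3 ≈ 2401; y = 0.00 + 1 × 2380.00/3 ≈ 793.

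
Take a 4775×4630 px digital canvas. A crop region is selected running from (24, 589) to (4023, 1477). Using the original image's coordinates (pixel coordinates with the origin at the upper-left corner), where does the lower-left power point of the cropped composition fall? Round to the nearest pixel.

Crop width = 4023 − 24 = 3999 px; one third is 1333.00 px.
Crop height = 1477 − 589 = 888 px; one third is 296.00 px.
The lower-left point is one-third across and two-thirds down within the crop:
x = 24 + 1 × 1333.00 ≈ 1357; y = 589 + 2 × 296.00 ≈ 1181.

(1357, 1181)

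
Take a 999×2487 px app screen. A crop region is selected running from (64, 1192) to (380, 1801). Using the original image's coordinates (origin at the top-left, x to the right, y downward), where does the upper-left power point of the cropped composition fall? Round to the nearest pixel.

Crop width = 380 − 64 = 316 px; one third is 105.33 px.
Crop height = 1801 − 1192 = 609 px; one third is 203.00 px.
The upper-left point is one-third across and one-third down within the crop:
x = 64 + 1 × 105.33 ≈ 169; y = 1192 + 1 × 203.00 ≈ 1395.

(169, 1395)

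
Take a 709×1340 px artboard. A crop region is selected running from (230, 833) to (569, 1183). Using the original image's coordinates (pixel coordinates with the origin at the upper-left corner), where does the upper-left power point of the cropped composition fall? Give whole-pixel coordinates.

(343, 950)

Crop width = 569 − 230 = 339 px; one third is 113.00 px.
Crop height = 1183 − 833 = 350 px; one third is 116.67 px.
The upper-left point is one-third across and one-third down within the crop:
x = 230 + 1 × 113.00 ≈ 343; y = 833 + 1 × 116.67 ≈ 950.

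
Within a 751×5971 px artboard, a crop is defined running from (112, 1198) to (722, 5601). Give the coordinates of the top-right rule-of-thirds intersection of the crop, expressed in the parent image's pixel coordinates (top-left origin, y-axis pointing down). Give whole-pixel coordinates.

(519, 2666)

Crop width = 722 − 112 = 610 px; one third is 203.33 px.
Crop height = 5601 − 1198 = 4403 px; one third is 1467.67 px.
The top-right point is two-thirds across and one-third down within the crop:
x = 112 + 2 × 203.33 ≈ 519; y = 1198 + 1 × 1467.67 ≈ 2666.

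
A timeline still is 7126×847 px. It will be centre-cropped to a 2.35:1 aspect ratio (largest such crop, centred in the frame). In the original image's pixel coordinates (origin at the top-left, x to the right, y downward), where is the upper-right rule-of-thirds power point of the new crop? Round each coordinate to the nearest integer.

7126/847 > 2.35/1, so the 2.35:1 crop keeps the full height 847 and trims width to 847 × 2.35/1 = 1990.45 px.
Left offset = (7126 − 1990.45)/2 = 2567.78 px; top offset = 0.
Upper-right is two-thirds across and one-third down within the crop:
x = 2567.78 + 2 × 1990.45/3 ≈ 3895; y = 0.00 + 1 × 847.00/3 ≈ 282.

x = 3895 px, y = 282 px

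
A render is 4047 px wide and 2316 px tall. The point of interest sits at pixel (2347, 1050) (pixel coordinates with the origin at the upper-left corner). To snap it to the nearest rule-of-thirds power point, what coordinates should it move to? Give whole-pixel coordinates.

(2698, 772)

Third lines: x ∈ {1349, 2698}, y ∈ {772, 1544}.
2347 is closer to x = 2698; 1050 is closer to y = 772.
So the nearest intersection is the upper-right power point.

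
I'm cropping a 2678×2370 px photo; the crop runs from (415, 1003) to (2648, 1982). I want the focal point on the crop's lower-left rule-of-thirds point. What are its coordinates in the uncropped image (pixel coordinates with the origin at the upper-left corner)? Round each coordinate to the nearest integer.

(1159, 1656)

Crop width = 2648 − 415 = 2233 px; one third is 744.33 px.
Crop height = 1982 − 1003 = 979 px; one third is 326.33 px.
The lower-left point is one-third across and two-thirds down within the crop:
x = 415 + 1 × 744.33 ≈ 1159; y = 1003 + 2 × 326.33 ≈ 1656.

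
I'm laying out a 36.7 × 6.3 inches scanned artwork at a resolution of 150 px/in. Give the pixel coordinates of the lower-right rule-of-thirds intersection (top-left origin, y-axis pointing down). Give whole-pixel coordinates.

(3670, 630)

In pixels the canvas is 36.7 × 150 = 5505 wide and 6.3 × 150 = 945 tall.
The lower-right point is two-thirds across and two-thirds down:
x = 2 × 5505/3 ≈ 3670; y = 2 × 945/3 ≈ 630.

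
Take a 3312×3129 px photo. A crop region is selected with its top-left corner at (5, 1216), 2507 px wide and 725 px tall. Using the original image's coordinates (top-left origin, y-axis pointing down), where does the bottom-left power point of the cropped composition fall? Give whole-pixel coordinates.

One third of the crop width 2507 is 835.67 px.
One third of the crop height 725 is 241.67 px.
The bottom-left point is one-third across and two-thirds down within the crop:
x = 5 + 1 × 835.67 ≈ 841; y = 1216 + 2 × 241.67 ≈ 1699.

x = 841 px, y = 1699 px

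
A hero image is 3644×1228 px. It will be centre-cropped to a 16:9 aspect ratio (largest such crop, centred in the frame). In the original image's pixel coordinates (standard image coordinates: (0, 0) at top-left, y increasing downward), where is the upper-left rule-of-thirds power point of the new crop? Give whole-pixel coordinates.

3644/1228 > 16/9, so the 16:9 crop keeps the full height 1228 and trims width to 1228 × 16/9 = 2183.11 px.
Left offset = (3644 − 2183.11)/2 = 730.44 px; top offset = 0.
Upper-left is one-third across and one-third down within the crop:
x = 730.44 + 1 × 2183.11/3 ≈ 1458; y = 0.00 + 1 × 1228.00/3 ≈ 409.

(1458, 409)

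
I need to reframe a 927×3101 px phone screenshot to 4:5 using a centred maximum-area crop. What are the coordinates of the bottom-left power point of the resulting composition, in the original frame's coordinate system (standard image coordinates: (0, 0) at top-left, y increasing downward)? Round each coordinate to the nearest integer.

927/3101 < 4/5, so the 4:5 crop keeps the full width 927 and trims height to 927 × 5/4 = 1158.75 px.
Top offset = (3101 − 1158.75)/2 = 971.12 px; left offset = 0.
Bottom-left is one-third across and two-thirds down within the crop:
x = 0.00 + 1 × 927.00/3 ≈ 309; y = 971.12 + 2 × 1158.75/3 ≈ 1744.

(309, 1744)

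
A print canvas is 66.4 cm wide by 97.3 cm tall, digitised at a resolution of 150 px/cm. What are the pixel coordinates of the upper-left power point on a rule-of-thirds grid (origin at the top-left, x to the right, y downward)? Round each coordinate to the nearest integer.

In pixels the canvas is 66.4 × 150 = 9960 wide and 97.3 × 150 = 14595 tall.
The upper-left point is one-third across and one-third down:
x = 1 × 9960/3 ≈ 3320; y = 1 × 14595/3 ≈ 4865.

(3320, 4865)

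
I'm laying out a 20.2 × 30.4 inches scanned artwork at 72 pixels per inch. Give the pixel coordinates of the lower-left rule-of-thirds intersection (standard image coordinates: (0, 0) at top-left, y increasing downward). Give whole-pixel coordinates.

x = 485 px, y = 1459 px

In pixels the canvas is 20.2 × 72 = 1454.4 wide and 30.4 × 72 = 2188.8 tall.
The lower-left point is one-third across and two-thirds down:
x = 1 × 1454.4/3 ≈ 485; y = 2 × 2188.8/3 ≈ 1459.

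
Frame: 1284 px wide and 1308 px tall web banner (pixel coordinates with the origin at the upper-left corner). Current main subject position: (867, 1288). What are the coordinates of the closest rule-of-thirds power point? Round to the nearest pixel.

(856, 872)

Third lines: x ∈ {428, 856}, y ∈ {436, 872}.
867 is closer to x = 856; 1288 is closer to y = 872.
So the nearest intersection is the lower-right power point.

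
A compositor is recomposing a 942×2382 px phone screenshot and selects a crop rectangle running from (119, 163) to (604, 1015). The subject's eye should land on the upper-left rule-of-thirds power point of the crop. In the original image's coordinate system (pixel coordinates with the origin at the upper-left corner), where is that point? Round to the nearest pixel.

x = 281 px, y = 447 px

Crop width = 604 − 119 = 485 px; one third is 161.67 px.
Crop height = 1015 − 163 = 852 px; one third is 284.00 px.
The upper-left point is one-third across and one-third down within the crop:
x = 119 + 1 × 161.67 ≈ 281; y = 163 + 1 × 284.00 ≈ 447.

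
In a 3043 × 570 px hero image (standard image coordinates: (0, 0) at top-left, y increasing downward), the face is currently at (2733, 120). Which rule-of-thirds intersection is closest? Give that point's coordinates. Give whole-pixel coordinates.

Third lines: x ∈ {1014, 2029}, y ∈ {190, 380}.
2733 is closer to x = 2029; 120 is closer to y = 190.
So the nearest intersection is the upper-right power point.

x = 2029 px, y = 190 px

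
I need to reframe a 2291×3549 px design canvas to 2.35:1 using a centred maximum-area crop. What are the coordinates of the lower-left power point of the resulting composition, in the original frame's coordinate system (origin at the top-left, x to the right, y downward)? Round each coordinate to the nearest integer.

(764, 1937)

2291/3549 < 2.35/1, so the 2.35:1 crop keeps the full width 2291 and trims height to 2291 × 1/2.35 = 974.89 px.
Top offset = (3549 − 974.89)/2 = 1287.05 px; left offset = 0.
Lower-left is one-third across and two-thirds down within the crop:
x = 0.00 + 1 × 2291.00/3 ≈ 764; y = 1287.05 + 2 × 974.89/3 ≈ 1937.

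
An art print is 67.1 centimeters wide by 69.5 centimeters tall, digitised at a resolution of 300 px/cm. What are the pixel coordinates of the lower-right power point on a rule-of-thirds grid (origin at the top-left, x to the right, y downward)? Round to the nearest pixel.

(13420, 13900)

In pixels the canvas is 67.1 × 300 = 20130 wide and 69.5 × 300 = 20850 tall.
The lower-right point is two-thirds across and two-thirds down:
x = 2 × 20130/3 ≈ 13420; y = 2 × 20850/3 ≈ 13900.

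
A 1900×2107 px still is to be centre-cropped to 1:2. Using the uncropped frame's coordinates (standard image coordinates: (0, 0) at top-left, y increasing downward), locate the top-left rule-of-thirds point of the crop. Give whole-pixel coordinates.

1900/2107 > 1/2, so the 1:2 crop keeps the full height 2107 and trims width to 2107 × 1/2 = 1053.50 px.
Left offset = (1900 − 1053.50)/2 = 423.25 px; top offset = 0.
Top-left is one-third across and one-third down within the crop:
x = 423.25 + 1 × 1053.50/3 ≈ 774; y = 0.00 + 1 × 2107.00/3 ≈ 702.

(774, 702)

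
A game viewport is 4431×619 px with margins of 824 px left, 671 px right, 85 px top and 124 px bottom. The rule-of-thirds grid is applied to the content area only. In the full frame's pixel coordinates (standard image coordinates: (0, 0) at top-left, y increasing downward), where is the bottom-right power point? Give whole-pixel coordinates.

Content width = 4431 − 824 − 671 = 2936 px; content height = 619 − 85 − 124 = 410 px.
Bottom-right is two-thirds across and two-thirds down within the content area.
x = 824 + 2 × 2936/3 = 824 + 1957.33 ≈ 2781
y = 85 + 2 × 410/3 = 85 + 273.33 ≈ 358

x = 2781 px, y = 358 px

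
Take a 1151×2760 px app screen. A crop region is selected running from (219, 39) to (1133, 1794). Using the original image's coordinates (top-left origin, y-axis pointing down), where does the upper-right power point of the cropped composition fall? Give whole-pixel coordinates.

(828, 624)

Crop width = 1133 − 219 = 914 px; one third is 304.67 px.
Crop height = 1794 − 39 = 1755 px; one third is 585.00 px.
The upper-right point is two-thirds across and one-third down within the crop:
x = 219 + 2 × 304.67 ≈ 828; y = 39 + 1 × 585.00 ≈ 624.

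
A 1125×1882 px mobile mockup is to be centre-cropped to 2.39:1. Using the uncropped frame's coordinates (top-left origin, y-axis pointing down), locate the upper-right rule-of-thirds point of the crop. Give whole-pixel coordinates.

x = 750 px, y = 863 px

1125/1882 < 2.39/1, so the 2.39:1 crop keeps the full width 1125 and trims height to 1125 × 1/2.39 = 470.71 px.
Top offset = (1882 − 470.71)/2 = 705.64 px; left offset = 0.
Upper-right is two-thirds across and one-third down within the crop:
x = 0.00 + 2 × 1125.00/3 ≈ 750; y = 705.64 + 1 × 470.71/3 ≈ 863.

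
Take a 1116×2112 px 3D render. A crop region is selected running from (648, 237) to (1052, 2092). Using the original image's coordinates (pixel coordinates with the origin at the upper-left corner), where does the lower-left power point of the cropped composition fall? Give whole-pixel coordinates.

(783, 1474)

Crop width = 1052 − 648 = 404 px; one third is 134.67 px.
Crop height = 2092 − 237 = 1855 px; one third is 618.33 px.
The lower-left point is one-third across and two-thirds down within the crop:
x = 648 + 1 × 134.67 ≈ 783; y = 237 + 2 × 618.33 ≈ 1474.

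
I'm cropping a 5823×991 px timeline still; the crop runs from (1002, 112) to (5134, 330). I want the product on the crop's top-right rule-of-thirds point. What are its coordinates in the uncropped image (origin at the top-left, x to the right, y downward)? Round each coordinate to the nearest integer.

x = 3757 px, y = 185 px

Crop width = 5134 − 1002 = 4132 px; one third is 1377.33 px.
Crop height = 330 − 112 = 218 px; one third is 72.67 px.
The top-right point is two-thirds across and one-third down within the crop:
x = 1002 + 2 × 1377.33 ≈ 3757; y = 112 + 1 × 72.67 ≈ 185.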